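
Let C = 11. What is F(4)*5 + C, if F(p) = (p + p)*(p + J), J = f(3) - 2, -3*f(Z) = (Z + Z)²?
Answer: -389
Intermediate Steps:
f(Z) = -4*Z²/3 (f(Z) = -(Z + Z)²/3 = -4*Z²/3)
J = -14 (J = -4/3*3² - 2 = -4/3*9 - 2 = -12 - 2 = -14)
F(p) = 2*p*(-14 + p) (F(p) = (p + p)*(p - 14) = (2*p)*(-14 + p) = 2*p*(-14 + p))
F(4)*5 + C = (2*4*(-14 + 4))*5 + 11 = (2*4*(-10))*5 + 11 = -80*5 + 11 = -400 + 11 = -389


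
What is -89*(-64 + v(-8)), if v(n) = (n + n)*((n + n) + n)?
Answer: -28480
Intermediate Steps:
v(n) = 6*n**2 (v(n) = (2*n)*(2*n + n) = (2*n)*(3*n) = 6*n**2)
-89*(-64 + v(-8)) = -89*(-64 + 6*(-8)**2) = -89*(-64 + 6*64) = -89*(-64 + 384) = -89*320 = -28480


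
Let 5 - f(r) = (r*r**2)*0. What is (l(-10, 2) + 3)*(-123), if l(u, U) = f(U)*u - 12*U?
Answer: 8733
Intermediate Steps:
f(r) = 5 (f(r) = 5 - r*r**2*0 = 5 - r**3*0 = 5 - 1*0 = 5 + 0 = 5)
l(u, U) = -12*U + 5*u (l(u, U) = 5*u - 12*U = -12*U + 5*u)
(l(-10, 2) + 3)*(-123) = ((-12*2 + 5*(-10)) + 3)*(-123) = ((-24 - 50) + 3)*(-123) = (-74 + 3)*(-123) = -71*(-123) = 8733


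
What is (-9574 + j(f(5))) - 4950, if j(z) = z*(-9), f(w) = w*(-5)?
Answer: -14299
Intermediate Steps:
f(w) = -5*w
j(z) = -9*z
(-9574 + j(f(5))) - 4950 = (-9574 - (-45)*5) - 4950 = (-9574 - 9*(-25)) - 4950 = (-9574 + 225) - 4950 = -9349 - 4950 = -14299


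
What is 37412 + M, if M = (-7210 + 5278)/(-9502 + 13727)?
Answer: 158063768/4225 ≈ 37412.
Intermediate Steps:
M = -1932/4225 ≈ -0.45728
37412 + M = 37412 - 1932/4225 = 158063768/4225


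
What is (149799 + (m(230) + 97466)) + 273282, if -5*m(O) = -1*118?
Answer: 2602853/5 ≈ 5.2057e+5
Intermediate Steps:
m(O) = 118/5 (m(O) = -(-1)*118/5 = -⅕*(-118) = 118/5)
(149799 + (m(230) + 97466)) + 273282 = (149799 + (118/5 + 97466)) + 273282 = (149799 + 487448/5) + 273282 = 1236443/5 + 273282 = 2602853/5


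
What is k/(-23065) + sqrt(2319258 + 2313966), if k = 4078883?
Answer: -4078883/23065 + 2*sqrt(1158306) ≈ 1975.7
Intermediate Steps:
k/(-23065) + sqrt(2319258 + 2313966) = 4078883/(-23065) + sqrt(2319258 + 2313966) = 4078883*(-1/23065) + sqrt(4633224) = -4078883/23065 + 2*sqrt(1158306)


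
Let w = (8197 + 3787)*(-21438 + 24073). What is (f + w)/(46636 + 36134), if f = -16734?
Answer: 15780553/41385 ≈ 381.31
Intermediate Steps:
w = 31577840 (w = 11984*2635 = 31577840)
(f + w)/(46636 + 36134) = (-16734 + 31577840)/(46636 + 36134) = 31561106/82770 = 31561106*(1/82770) = 15780553/41385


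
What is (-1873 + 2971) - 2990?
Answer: -1892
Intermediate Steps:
(-1873 + 2971) - 2990 = 1098 - 2990 = -1892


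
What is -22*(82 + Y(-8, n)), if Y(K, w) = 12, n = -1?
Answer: -2068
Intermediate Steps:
-22*(82 + Y(-8, n)) = -22*(82 + 12) = -22*94 = -2068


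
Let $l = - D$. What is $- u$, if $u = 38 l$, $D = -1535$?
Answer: $-58330$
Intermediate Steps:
$l = 1535$ ($l = \left(-1\right) \left(-1535\right) = 1535$)
$u = 58330$ ($u = 38 \cdot 1535 = 58330$)
$- u = \left(-1\right) 58330 = -58330$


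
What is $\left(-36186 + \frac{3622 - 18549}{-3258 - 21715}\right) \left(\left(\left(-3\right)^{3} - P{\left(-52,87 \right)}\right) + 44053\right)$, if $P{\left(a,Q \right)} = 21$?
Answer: $- \frac{3058882502635}{1921} \approx -1.5923 \cdot 10^{9}$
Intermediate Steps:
$\left(-36186 + \frac{3622 - 18549}{-3258 - 21715}\right) \left(\left(\left(-3\right)^{3} - P{\left(-52,87 \right)}\right) + 44053\right) = \left(-36186 + \frac{3622 - 18549}{-3258 - 21715}\right) \left(\left(\left(-3\right)^{3} - 21\right) + 44053\right) = \left(-36186 - \frac{14927}{-24973}\right) \left(\left(-27 - 21\right) + 44053\right) = \left(-36186 - - \frac{14927}{24973}\right) \left(-48 + 44053\right) = \left(-36186 + \frac{14927}{24973}\right) 44005 = \left(- \frac{903658051}{24973}\right) 44005 = - \frac{3058882502635}{1921}$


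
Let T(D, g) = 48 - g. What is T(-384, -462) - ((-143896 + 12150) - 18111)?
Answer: 150367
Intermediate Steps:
T(-384, -462) - ((-143896 + 12150) - 18111) = (48 - 1*(-462)) - ((-143896 + 12150) - 18111) = (48 + 462) - (-131746 - 18111) = 510 - 1*(-149857) = 510 + 149857 = 150367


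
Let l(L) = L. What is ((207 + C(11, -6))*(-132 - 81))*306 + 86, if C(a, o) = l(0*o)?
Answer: -13491760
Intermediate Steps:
C(a, o) = 0 (C(a, o) = 0*o = 0)
((207 + C(11, -6))*(-132 - 81))*306 + 86 = ((207 + 0)*(-132 - 81))*306 + 86 = (207*(-213))*306 + 86 = -44091*306 + 86 = -13491846 + 86 = -13491760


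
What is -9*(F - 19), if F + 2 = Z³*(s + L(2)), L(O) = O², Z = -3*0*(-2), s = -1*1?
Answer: 189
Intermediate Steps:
s = -1
Z = 0 (Z = 0*(-2) = 0)
F = -2 (F = -2 + 0³*(-1 + 2²) = -2 + 0*(-1 + 4) = -2 + 0*3 = -2 + 0 = -2)
-9*(F - 19) = -9*(-2 - 19) = -9*(-21) = 189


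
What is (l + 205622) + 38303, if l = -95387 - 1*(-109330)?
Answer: 257868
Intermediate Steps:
l = 13943 (l = -95387 + 109330 = 13943)
(l + 205622) + 38303 = (13943 + 205622) + 38303 = 219565 + 38303 = 257868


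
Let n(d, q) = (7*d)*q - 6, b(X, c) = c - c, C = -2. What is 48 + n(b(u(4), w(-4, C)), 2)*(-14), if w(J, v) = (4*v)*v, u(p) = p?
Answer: 132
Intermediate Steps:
w(J, v) = 4*v**2
b(X, c) = 0
n(d, q) = -6 + 7*d*q (n(d, q) = 7*d*q - 6 = -6 + 7*d*q)
48 + n(b(u(4), w(-4, C)), 2)*(-14) = 48 + (-6 + 7*0*2)*(-14) = 48 + (-6 + 0)*(-14) = 48 - 6*(-14) = 48 + 84 = 132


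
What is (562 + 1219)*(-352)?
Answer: -626912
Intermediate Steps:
(562 + 1219)*(-352) = 1781*(-352) = -626912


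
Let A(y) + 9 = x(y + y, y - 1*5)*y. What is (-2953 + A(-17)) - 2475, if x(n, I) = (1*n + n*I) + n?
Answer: -16997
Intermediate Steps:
x(n, I) = 2*n + I*n (x(n, I) = (n + I*n) + n = 2*n + I*n)
A(y) = -9 + 2*y²*(-3 + y) (A(y) = -9 + ((y + y)*(2 + (y - 1*5)))*y = -9 + ((2*y)*(2 + (y - 5)))*y = -9 + ((2*y)*(2 + (-5 + y)))*y = -9 + ((2*y)*(-3 + y))*y = -9 + (2*y*(-3 + y))*y = -9 + 2*y²*(-3 + y))
(-2953 + A(-17)) - 2475 = (-2953 + (-9 + 2*(-17)²*(-3 - 17))) - 2475 = (-2953 + (-9 + 2*289*(-20))) - 2475 = (-2953 + (-9 - 11560)) - 2475 = (-2953 - 11569) - 2475 = -14522 - 2475 = -16997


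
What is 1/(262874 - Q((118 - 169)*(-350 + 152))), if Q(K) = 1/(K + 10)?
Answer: 10108/2657130391 ≈ 3.8041e-6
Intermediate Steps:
Q(K) = 1/(10 + K)
1/(262874 - Q((118 - 169)*(-350 + 152))) = 1/(262874 - 1/(10 + (118 - 169)*(-350 + 152))) = 1/(262874 - 1/(10 - 51*(-198))) = 1/(262874 - 1/(10 + 10098)) = 1/(262874 - 1/10108) = 1/(2657130391/10108) = 10108/2657130391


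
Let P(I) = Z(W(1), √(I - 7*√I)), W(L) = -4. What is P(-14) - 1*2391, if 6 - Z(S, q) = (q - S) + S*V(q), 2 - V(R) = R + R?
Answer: -2381 - 9*√(-14 - 7*I*√14) ≈ -2406.2 + 42.069*I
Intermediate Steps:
V(R) = 2 - 2*R (V(R) = 2 - (R + R) = 2 - 2*R)
Z(S, q) = 6 + S - q - S*(2 - 2*q) (Z(S, q) = 6 - ((q - S) + S*(2 - 2*q)) = 6 - (q - S + S*(2 - 2*q)) = 6 + (S - q - S*(2 - 2*q)) = 6 + S - q - S*(2 - 2*q))
P(I) = 10 - 9*√(I - 7*√I) (P(I) = 6 - 1*(-4) - √(I - 7*√I) + 2*(-4)*√(I - 7*√I) = 6 + 4 - √(I - 7*√I) - 8*√(I - 7*√I) = 10 - 9*√(I - 7*√I))
P(-14) - 1*2391 = (10 - 9*√(-14 - 7*I*√14)) - 1*2391 = (10 - 9*√(-14 - 7*I*√14)) - 2391 = -2381 - 9*√(-14 - 7*I*√14)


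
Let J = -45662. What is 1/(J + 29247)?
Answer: -1/16415 ≈ -6.0920e-5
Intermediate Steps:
1/(J + 29247) = 1/(-45662 + 29247) = 1/(-16415) = -1/16415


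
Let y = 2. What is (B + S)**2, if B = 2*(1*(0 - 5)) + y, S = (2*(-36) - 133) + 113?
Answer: 10000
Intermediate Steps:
S = -92 (S = (-72 - 133) + 113 = -205 + 113 = -92)
B = -8 (B = 2*(1*(0 - 5)) + 2 = 2*(1*(-5)) + 2 = 2*(-5) + 2 = -10 + 2 = -8)
(B + S)**2 = (-8 - 92)**2 = (-100)**2 = 10000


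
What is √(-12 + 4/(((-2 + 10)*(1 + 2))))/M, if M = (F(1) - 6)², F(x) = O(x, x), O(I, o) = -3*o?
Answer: I*√426/486 ≈ 0.042469*I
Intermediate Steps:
F(x) = -3*x
M = 81 (M = (-3*1 - 6)² = (-3 - 6)² = (-9)² = 81)
√(-12 + 4/(((-2 + 10)*(1 + 2))))/M = √(-12 + 4/(((-2 + 10)*(1 + 2))))/81 = √(-12 + 4/((8*3)))/81 = √(-12 + 4/24)/81 = √(-12 + 4*(1/24))/81 = √(-12 + ⅙)/81 = √(-71/6)/81 = (I*√426/6)/81 = I*√426/486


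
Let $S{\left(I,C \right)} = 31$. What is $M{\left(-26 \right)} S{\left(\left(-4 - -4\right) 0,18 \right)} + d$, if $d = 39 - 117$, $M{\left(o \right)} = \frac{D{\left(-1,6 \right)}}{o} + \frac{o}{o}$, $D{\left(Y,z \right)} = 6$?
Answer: $- \frac{704}{13} \approx -54.154$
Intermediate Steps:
$M{\left(o \right)} = 1 + \frac{6}{o}$ ($M{\left(o \right)} = \frac{6}{o} + \frac{o}{o} = \frac{6}{o} + 1 = 1 + \frac{6}{o}$)
$d = -78$
$M{\left(-26 \right)} S{\left(\left(-4 - -4\right) 0,18 \right)} + d = \frac{6 - 26}{-26} \cdot 31 - 78 = \left(- \frac{1}{26}\right) \left(-20\right) 31 - 78 = \frac{10}{13} \cdot 31 - 78 = \frac{310}{13} - 78 = - \frac{704}{13}$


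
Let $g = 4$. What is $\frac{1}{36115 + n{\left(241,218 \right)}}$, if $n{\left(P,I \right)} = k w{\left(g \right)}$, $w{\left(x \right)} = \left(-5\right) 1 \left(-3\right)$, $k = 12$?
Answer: $\frac{1}{36295} \approx 2.7552 \cdot 10^{-5}$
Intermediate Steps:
$w{\left(x \right)} = 15$ ($w{\left(x \right)} = \left(-5\right) \left(-3\right) = 15$)
$n{\left(P,I \right)} = 180$ ($n{\left(P,I \right)} = 12 \cdot 15 = 180$)
$\frac{1}{36115 + n{\left(241,218 \right)}} = \frac{1}{36115 + 180} = \frac{1}{36295}$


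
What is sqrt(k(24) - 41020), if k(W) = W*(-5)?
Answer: 22*I*sqrt(85) ≈ 202.83*I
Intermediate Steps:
k(W) = -5*W
sqrt(k(24) - 41020) = sqrt(-5*24 - 41020) = sqrt(-120 - 41020) = sqrt(-41140) = 22*I*sqrt(85)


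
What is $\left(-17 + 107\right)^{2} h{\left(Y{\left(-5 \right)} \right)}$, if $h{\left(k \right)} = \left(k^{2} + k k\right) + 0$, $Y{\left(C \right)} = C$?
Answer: $405000$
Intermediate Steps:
$h{\left(k \right)} = 2 k^{2}$ ($h{\left(k \right)} = \left(k^{2} + k^{2}\right) + 0 = 2 k^{2} + 0 = 2 k^{2}$)
$\left(-17 + 107\right)^{2} h{\left(Y{\left(-5 \right)} \right)} = \left(-17 + 107\right)^{2} \cdot 2 \left(-5\right)^{2} = 90^{2} \cdot 2 \cdot 25 = 8100 \cdot 50 = 405000$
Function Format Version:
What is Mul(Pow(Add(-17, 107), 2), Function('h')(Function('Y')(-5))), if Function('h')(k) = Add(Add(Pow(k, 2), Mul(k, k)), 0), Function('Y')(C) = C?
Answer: 405000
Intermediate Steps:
Function('h')(k) = Mul(2, Pow(k, 2)) (Function('h')(k) = Add(Add(Pow(k, 2), Pow(k, 2)), 0) = Add(Mul(2, Pow(k, 2)), 0) = Mul(2, Pow(k, 2)))
Mul(Pow(Add(-17, 107), 2), Function('h')(Function('Y')(-5))) = Mul(Pow(Add(-17, 107), 2), Mul(2, Pow(-5, 2))) = Mul(Pow(90, 2), Mul(2, 25)) = Mul(8100, 50) = 405000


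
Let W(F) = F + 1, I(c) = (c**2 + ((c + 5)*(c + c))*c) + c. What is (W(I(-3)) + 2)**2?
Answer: 2025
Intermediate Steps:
I(c) = c + c**2 + 2*c**2*(5 + c) (I(c) = (c**2 + ((5 + c)*(2*c))*c) + c = (c**2 + (2*c*(5 + c))*c) + c = (c**2 + 2*c**2*(5 + c)) + c = c + c**2 + 2*c**2*(5 + c))
W(F) = 1 + F
(W(I(-3)) + 2)**2 = ((1 - 3*(1 + 2*(-3)**2 + 11*(-3))) + 2)**2 = ((1 - 3*(1 + 2*9 - 33)) + 2)**2 = ((1 - 3*(1 + 18 - 33)) + 2)**2 = ((1 - 3*(-14)) + 2)**2 = ((1 + 42) + 2)**2 = (43 + 2)**2 = 45**2 = 2025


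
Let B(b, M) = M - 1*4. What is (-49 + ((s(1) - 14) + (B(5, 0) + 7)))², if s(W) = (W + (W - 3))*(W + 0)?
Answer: 3721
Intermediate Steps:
B(b, M) = -4 + M (B(b, M) = M - 4 = -4 + M)
s(W) = W*(-3 + 2*W) (s(W) = (W + (-3 + W))*W = (-3 + 2*W)*W = W*(-3 + 2*W))
(-49 + ((s(1) - 14) + (B(5, 0) + 7)))² = (-49 + ((1*(-3 + 2*1) - 14) + ((-4 + 0) + 7)))² = (-49 + ((1*(-3 + 2) - 14) + (-4 + 7)))² = (-49 + ((1*(-1) - 14) + 3))² = (-49 + ((-1 - 14) + 3))² = (-49 + (-15 + 3))² = (-49 - 12)² = (-61)² = 3721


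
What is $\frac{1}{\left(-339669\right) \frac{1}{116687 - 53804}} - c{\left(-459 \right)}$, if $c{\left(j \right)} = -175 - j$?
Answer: $- \frac{10725431}{37741} \approx -284.19$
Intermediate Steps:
$\frac{1}{\left(-339669\right) \frac{1}{116687 - 53804}} - c{\left(-459 \right)} = \frac{1}{\left(-339669\right) \frac{1}{116687 - 53804}} - \left(-175 - -459\right) = \frac{1}{\left(-339669\right) \frac{1}{62883}} - \left(-175 + 459\right) = \frac{1}{\left(-339669\right) \frac{1}{62883}} - 284 = \frac{1}{- \frac{37741}{6987}} - 284 = - \frac{6987}{37741} - 284 = - \frac{10725431}{37741}$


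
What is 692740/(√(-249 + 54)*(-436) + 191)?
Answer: 132313340/37105201 + 302034640*I*√195/37105201 ≈ 3.5659 + 113.67*I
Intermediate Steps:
692740/(√(-249 + 54)*(-436) + 191) = 692740/(√(-195)*(-436) + 191) = 692740/((I*√195)*(-436) + 191) = 692740/(-436*I*√195 + 191) = 692740/(191 - 436*I*√195)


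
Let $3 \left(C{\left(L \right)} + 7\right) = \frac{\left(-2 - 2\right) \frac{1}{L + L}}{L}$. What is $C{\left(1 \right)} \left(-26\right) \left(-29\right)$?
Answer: $- \frac{17342}{3} \approx -5780.7$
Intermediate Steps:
$C{\left(L \right)} = -7 - \frac{2}{3 L^{2}}$ ($C{\left(L \right)} = -7 + \frac{\frac{-2 - 2}{L + L} \frac{1}{L}}{3} = -7 + \frac{- \frac{4}{2 L} \frac{1}{L}}{3} = -7 + \frac{- 4 \frac{1}{2 L} \frac{1}{L}}{3} = -7 + \frac{- \frac{2}{L} \frac{1}{L}}{3} = -7 + \frac{\left(-2\right) \frac{1}{L^{2}}}{3} = -7 - \frac{2}{3 L^{2}}$)
$C{\left(1 \right)} \left(-26\right) \left(-29\right) = \left(-7 - \frac{2}{3 \cdot 1}\right) \left(-26\right) \left(-29\right) = \left(-7 - \frac{2}{3}\right) \left(-26\right) \left(-29\right) = \left(- \frac{23}{3}\right) \left(-26\right) \left(-29\right) = \frac{598}{3} \left(-29\right) = - \frac{17342}{3}$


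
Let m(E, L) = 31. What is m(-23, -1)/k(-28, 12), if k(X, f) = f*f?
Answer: 31/144 ≈ 0.21528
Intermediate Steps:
k(X, f) = f**2
m(-23, -1)/k(-28, 12) = 31/(12**2) = 31/144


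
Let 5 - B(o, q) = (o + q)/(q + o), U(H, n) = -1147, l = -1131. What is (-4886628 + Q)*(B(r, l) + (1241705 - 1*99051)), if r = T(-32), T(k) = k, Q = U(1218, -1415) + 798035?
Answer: -4673174128920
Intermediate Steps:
Q = 796888 (Q = -1147 + 798035 = 796888)
r = -32
B(o, q) = 4 (B(o, q) = 5 - (o + q)/(q + o) = 5 - (o + q)/(o + q) = 5 - 1*1 = 5 - 1 = 4)
(-4886628 + Q)*(B(r, l) + (1241705 - 1*99051)) = (-4886628 + 796888)*(4 + (1241705 - 1*99051)) = -4089740*(4 + (1241705 - 99051)) = -4089740*(4 + 1142654) = -4089740*1142658 = -4673174128920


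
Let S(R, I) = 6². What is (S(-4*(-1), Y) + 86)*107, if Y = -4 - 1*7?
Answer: 13054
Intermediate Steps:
Y = -11 (Y = -4 - 7 = -11)
S(R, I) = 36
(S(-4*(-1), Y) + 86)*107 = (36 + 86)*107 = 122*107 = 13054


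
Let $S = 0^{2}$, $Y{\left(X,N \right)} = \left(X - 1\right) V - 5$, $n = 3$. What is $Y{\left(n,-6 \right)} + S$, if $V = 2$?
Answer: $-1$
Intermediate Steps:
$Y{\left(X,N \right)} = -7 + 2 X$ ($Y{\left(X,N \right)} = \left(X - 1\right) 2 - 5 = \left(-1 + X\right) 2 - 5 = \left(-2 + 2 X\right) - 5 = -7 + 2 X$)
$S = 0$
$Y{\left(n,-6 \right)} + S = \left(-7 + 2 \cdot 3\right) + 0 = \left(-7 + 6\right) + 0 = -1 + 0 = -1$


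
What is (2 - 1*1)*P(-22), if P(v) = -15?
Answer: -15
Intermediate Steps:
(2 - 1*1)*P(-22) = (2 - 1*1)*(-15) = (2 - 1)*(-15) = 1*(-15) = -15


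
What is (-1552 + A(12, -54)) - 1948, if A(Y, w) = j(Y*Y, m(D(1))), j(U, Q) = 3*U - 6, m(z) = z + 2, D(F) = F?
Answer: -3074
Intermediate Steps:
m(z) = 2 + z
j(U, Q) = -6 + 3*U
A(Y, w) = -6 + 3*Y**2 (A(Y, w) = -6 + 3*(Y*Y) = -6 + 3*Y**2)
(-1552 + A(12, -54)) - 1948 = (-1552 + (-6 + 3*12**2)) - 1948 = (-1552 + (-6 + 3*144)) - 1948 = (-1552 + (-6 + 432)) - 1948 = (-1552 + 426) - 1948 = -1126 - 1948 = -3074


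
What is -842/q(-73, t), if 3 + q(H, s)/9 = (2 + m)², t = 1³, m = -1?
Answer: 421/9 ≈ 46.778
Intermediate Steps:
t = 1
q(H, s) = -18 (q(H, s) = -27 + 9*(2 - 1)² = -27 + 9*1² = -27 + 9*1 = -27 + 9 = -18)
-842/q(-73, t) = -842/(-18) = -842*(-1/18) = 421/9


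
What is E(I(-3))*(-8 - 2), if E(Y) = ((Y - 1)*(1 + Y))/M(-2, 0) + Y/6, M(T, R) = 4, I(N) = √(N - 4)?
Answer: 20 - 5*I*√7/3 ≈ 20.0 - 4.4096*I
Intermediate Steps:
I(N) = √(-4 + N)
E(Y) = Y/6 + (1 + Y)*(-1 + Y)/4 (E(Y) = ((Y - 1)*(1 + Y))/4 + Y/6 = ((-1 + Y)*(1 + Y))*(¼) + Y*(⅙) = ((1 + Y)*(-1 + Y))*(¼) + Y/6 = (1 + Y)*(-1 + Y)/4 + Y/6 = Y/6 + (1 + Y)*(-1 + Y)/4)
E(I(-3))*(-8 - 2) = (-¼ + (√(-4 - 3))²/4 + √(-4 - 3)/6)*(-8 - 2) = (-¼ + (√(-7))²/4 + √(-7)/6)*(-10) = (-¼ + (I*√7)²/4 + (I*√7)/6)*(-10) = (-¼ + (¼)*(-7) + I*√7/6)*(-10) = (-¼ - 7/4 + I*√7/6)*(-10) = (-2 + I*√7/6)*(-10) = 20 - 5*I*√7/3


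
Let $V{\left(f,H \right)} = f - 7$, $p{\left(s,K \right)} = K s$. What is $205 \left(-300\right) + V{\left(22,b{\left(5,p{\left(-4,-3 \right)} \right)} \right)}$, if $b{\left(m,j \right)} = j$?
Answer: $-61485$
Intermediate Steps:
$V{\left(f,H \right)} = -7 + f$ ($V{\left(f,H \right)} = f - 7 = -7 + f$)
$205 \left(-300\right) + V{\left(22,b{\left(5,p{\left(-4,-3 \right)} \right)} \right)} = 205 \left(-300\right) + \left(-7 + 22\right) = -61500 + 15 = -61485$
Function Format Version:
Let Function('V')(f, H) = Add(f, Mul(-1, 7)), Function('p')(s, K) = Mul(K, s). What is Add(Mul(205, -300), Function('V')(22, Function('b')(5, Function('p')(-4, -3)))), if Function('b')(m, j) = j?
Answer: -61485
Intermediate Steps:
Function('V')(f, H) = Add(-7, f) (Function('V')(f, H) = Add(f, -7) = Add(-7, f))
Add(Mul(205, -300), Function('V')(22, Function('b')(5, Function('p')(-4, -3)))) = Add(Mul(205, -300), Add(-7, 22)) = Add(-61500, 15) = -61485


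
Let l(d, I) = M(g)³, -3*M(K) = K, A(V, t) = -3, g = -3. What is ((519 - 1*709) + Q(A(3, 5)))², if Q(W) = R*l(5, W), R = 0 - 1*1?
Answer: 36481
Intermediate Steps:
M(K) = -K/3
R = -1 (R = 0 - 1 = -1)
l(d, I) = 1 (l(d, I) = (-⅓*(-3))³ = 1³ = 1)
Q(W) = -1 (Q(W) = -1*1 = -1)
((519 - 1*709) + Q(A(3, 5)))² = ((519 - 1*709) - 1)² = ((519 - 709) - 1)² = (-190 - 1)² = (-191)² = 36481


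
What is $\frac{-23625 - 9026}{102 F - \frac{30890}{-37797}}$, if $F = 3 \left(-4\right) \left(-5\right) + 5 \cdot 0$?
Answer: $- \frac{1234109847}{231348530} \approx -5.3344$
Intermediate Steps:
$F = 60$ ($F = \left(-12\right) \left(-5\right) + 0 = 60 + 0 = 60$)
$\frac{-23625 - 9026}{102 F - \frac{30890}{-37797}} = \frac{-23625 - 9026}{102 \cdot 60 - \frac{30890}{-37797}} = - \frac{32651}{6120 - - \frac{30890}{37797}} = - \frac{32651}{6120 + \frac{30890}{37797}} = - \frac{32651}{\frac{231348530}{37797}} = \left(-32651\right) \frac{37797}{231348530} = - \frac{1234109847}{231348530}$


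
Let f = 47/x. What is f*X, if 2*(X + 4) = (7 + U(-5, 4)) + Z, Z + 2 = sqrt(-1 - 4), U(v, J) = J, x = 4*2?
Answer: 47/16 + 47*I*sqrt(5)/16 ≈ 2.9375 + 6.5685*I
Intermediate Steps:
x = 8
Z = -2 + I*sqrt(5) (Z = -2 + sqrt(-1 - 4) = -2 + sqrt(-5) = -2 + I*sqrt(5) ≈ -2.0 + 2.2361*I)
X = 1/2 + I*sqrt(5)/2 (X = -4 + ((7 + 4) + (-2 + I*sqrt(5)))/2 = -4 + (11 + (-2 + I*sqrt(5)))/2 = -4 + (9 + I*sqrt(5))/2 = -4 + (9/2 + I*sqrt(5)/2) = 1/2 + I*sqrt(5)/2 ≈ 0.5 + 1.118*I)
f = 47/8 ≈ 5.8750
f*X = 47*(1/2 + I*sqrt(5)/2)/8 = 47/16 + 47*I*sqrt(5)/16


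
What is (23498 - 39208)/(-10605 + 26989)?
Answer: -7855/8192 ≈ -0.95886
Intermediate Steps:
(23498 - 39208)/(-10605 + 26989) = -15710/16384 = -15710*1/16384 = -7855/8192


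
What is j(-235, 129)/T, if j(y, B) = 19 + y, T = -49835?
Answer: 216/49835 ≈ 0.0043343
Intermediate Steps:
j(-235, 129)/T = (19 - 235)/(-49835) = -216*(-1/49835) = 216/49835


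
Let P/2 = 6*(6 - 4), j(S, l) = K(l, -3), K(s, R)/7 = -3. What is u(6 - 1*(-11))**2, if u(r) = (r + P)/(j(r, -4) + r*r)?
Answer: 1681/71824 ≈ 0.023404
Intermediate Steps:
K(s, R) = -21 (K(s, R) = 7*(-3) = -21)
j(S, l) = -21
P = 24 (P = 2*(6*(6 - 4)) = 2*(6*2) = 2*12 = 24)
u(r) = (24 + r)/(-21 + r**2) (u(r) = (r + 24)/(-21 + r*r) = (24 + r)/(-21 + r**2))
u(6 - 1*(-11))**2 = ((24 + (6 - 1*(-11)))/(-21 + (6 - 1*(-11))**2))**2 = ((24 + (6 + 11))/(-21 + (6 + 11)**2))**2 = ((24 + 17)/(-21 + 17**2))**2 = (41/(-21 + 289))**2 = (41/268)**2 = 1681/71824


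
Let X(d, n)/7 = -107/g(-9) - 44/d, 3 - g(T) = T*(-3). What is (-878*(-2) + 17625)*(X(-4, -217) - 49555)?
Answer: -22999878463/24 ≈ -9.5833e+8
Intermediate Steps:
g(T) = 3 + 3*T (g(T) = 3 - T*(-3) = 3 - (-3)*T = 3 + 3*T)
X(d, n) = 749/24 - 308/d (X(d, n) = 7*(-107/(3 + 3*(-9)) - 44/d) = 7*(-107/(3 - 27) - 44/d) = 7*(-107/(-24) - 44/d) = 7*(-107*(-1/24) - 44/d) = 7*(107/24 - 44/d) = 749/24 - 308/d)
(-878*(-2) + 17625)*(X(-4, -217) - 49555) = (-878*(-2) + 17625)*((749/24 - 308/(-4)) - 49555) = (1756 + 17625)*((749/24 - 308*(-1/4)) - 49555) = 19381*((749/24 + 77) - 49555) = 19381*(2597/24 - 49555) = 19381*(-1186723/24) = -22999878463/24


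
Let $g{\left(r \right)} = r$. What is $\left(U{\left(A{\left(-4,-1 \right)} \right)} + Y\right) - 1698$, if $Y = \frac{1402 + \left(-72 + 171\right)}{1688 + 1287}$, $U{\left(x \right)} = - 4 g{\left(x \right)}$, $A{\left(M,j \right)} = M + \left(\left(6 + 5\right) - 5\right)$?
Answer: $- \frac{5073849}{2975} \approx -1705.5$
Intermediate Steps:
$A{\left(M,j \right)} = 6 + M$ ($A{\left(M,j \right)} = M + \left(11 - 5\right) = M + 6 = 6 + M$)
$U{\left(x \right)} = - 4 x$
$Y = \frac{1501}{2975}$ ($Y = \frac{1402 + 99}{2975} = 1501 \cdot \frac{1}{2975} = \frac{1501}{2975} \approx 0.50454$)
$\left(U{\left(A{\left(-4,-1 \right)} \right)} + Y\right) - 1698 = \left(- 4 \left(6 - 4\right) + \frac{1501}{2975}\right) - 1698 = \left(\left(-4\right) 2 + \frac{1501}{2975}\right) - 1698 = \left(-8 + \frac{1501}{2975}\right) - 1698 = - \frac{22299}{2975} - 1698 = - \frac{5073849}{2975}$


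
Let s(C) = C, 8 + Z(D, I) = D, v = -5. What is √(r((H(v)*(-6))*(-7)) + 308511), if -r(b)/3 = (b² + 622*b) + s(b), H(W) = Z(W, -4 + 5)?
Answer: 3*√48293 ≈ 659.27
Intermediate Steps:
Z(D, I) = -8 + D
H(W) = -8 + W
r(b) = -1869*b - 3*b² (r(b) = -3*((b² + 622*b) + b) = -3*(b² + 623*b) = -1869*b - 3*b²)
√(r((H(v)*(-6))*(-7)) + 308511) = √(3*(((-8 - 5)*(-6))*(-7))*(-623 - (-8 - 5)*(-6)*(-7)) + 308511) = √(3*(-13*(-6)*(-7))*(-623 - (-13*(-6))*(-7)) + 308511) = √(3*(78*(-7))*(-623 - 78*(-7)) + 308511) = √(3*(-546)*(-623 - 1*(-546)) + 308511) = √(3*(-546)*(-623 + 546) + 308511) = √(3*(-546)*(-77) + 308511) = √(126126 + 308511) = √434637 = 3*√48293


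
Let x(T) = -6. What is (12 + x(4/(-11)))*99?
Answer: 594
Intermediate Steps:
(12 + x(4/(-11)))*99 = (12 - 6)*99 = 6*99 = 594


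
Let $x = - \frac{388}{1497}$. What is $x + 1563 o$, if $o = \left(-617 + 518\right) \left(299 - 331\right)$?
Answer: $\frac{7412520860}{1497} \approx 4.9516 \cdot 10^{6}$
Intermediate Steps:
$o = 3168$ ($o = \left(-99\right) \left(-32\right) = 3168$)
$x = - \frac{388}{1497}$ ($x = \left(-388\right) \frac{1}{1497} = - \frac{388}{1497} \approx -0.25918$)
$x + 1563 o = - \frac{388}{1497} + 1563 \cdot 3168 = - \frac{388}{1497} + 4951584 = \frac{7412520860}{1497}$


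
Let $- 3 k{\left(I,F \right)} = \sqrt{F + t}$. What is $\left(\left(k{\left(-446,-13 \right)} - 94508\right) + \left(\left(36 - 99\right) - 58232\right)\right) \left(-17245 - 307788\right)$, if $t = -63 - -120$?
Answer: $49666017499 + \frac{650066 \sqrt{11}}{3} \approx 4.9667 \cdot 10^{10}$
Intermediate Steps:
$t = 57$ ($t = -63 + 120 = 57$)
$k{\left(I,F \right)} = - \frac{\sqrt{57 + F}}{3}$ ($k{\left(I,F \right)} = - \frac{\sqrt{F + 57}}{3} = - \frac{\sqrt{57 + F}}{3}$)
$\left(\left(k{\left(-446,-13 \right)} - 94508\right) + \left(\left(36 - 99\right) - 58232\right)\right) \left(-17245 - 307788\right) = \left(\left(- \frac{\sqrt{57 - 13}}{3} - 94508\right) + \left(\left(36 - 99\right) - 58232\right)\right) \left(-17245 - 307788\right) = \left(\left(- \frac{\sqrt{44}}{3} - 94508\right) + \left(\left(36 - 99\right) - 58232\right)\right) \left(-325033\right) = \left(\left(- \frac{2 \sqrt{11}}{3} - 94508\right) - 58295\right) \left(-325033\right) = \left(\left(-94508 - \frac{2 \sqrt{11}}{3}\right) - 58295\right) \left(-325033\right) = \left(-152803 - \frac{2 \sqrt{11}}{3}\right) \left(-325033\right) = 49666017499 + \frac{650066 \sqrt{11}}{3}$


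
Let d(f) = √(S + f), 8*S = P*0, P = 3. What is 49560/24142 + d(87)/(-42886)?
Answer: 24780/12071 - √87/42886 ≈ 2.0526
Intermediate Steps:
S = 0 (S = (3*0)/8 = (⅛)*0 = 0)
d(f) = √f (d(f) = √(0 + f) = √f)
49560/24142 + d(87)/(-42886) = 49560/24142 + √87/(-42886) = 49560*(1/24142) + √87*(-1/42886) = 24780/12071 - √87/42886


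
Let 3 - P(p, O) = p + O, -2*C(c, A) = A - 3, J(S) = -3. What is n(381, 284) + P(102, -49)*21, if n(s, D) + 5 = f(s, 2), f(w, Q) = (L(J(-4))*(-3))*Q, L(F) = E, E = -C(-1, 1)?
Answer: -1049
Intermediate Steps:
C(c, A) = 3/2 - A/2 (C(c, A) = -(A - 3)/2 = -(-3 + A)/2 = 3/2 - A/2)
P(p, O) = 3 - O - p (P(p, O) = 3 - (p + O) = 3 - (O + p) = 3 + (-O - p) = 3 - O - p)
E = -1 (E = -(3/2 - ½*1) = -(3/2 - ½) = -1*1 = -1)
L(F) = -1
f(w, Q) = 3*Q (f(w, Q) = (-1*(-3))*Q = 3*Q)
n(s, D) = 1 (n(s, D) = -5 + 3*2 = -5 + 6 = 1)
n(381, 284) + P(102, -49)*21 = 1 + (3 - 1*(-49) - 1*102)*21 = 1 + (3 + 49 - 102)*21 = 1 - 50*21 = 1 - 1050 = -1049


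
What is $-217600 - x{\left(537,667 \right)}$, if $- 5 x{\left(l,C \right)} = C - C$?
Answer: $-217600$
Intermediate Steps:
$x{\left(l,C \right)} = 0$ ($x{\left(l,C \right)} = - \frac{C - C}{5} = \left(- \frac{1}{5}\right) 0 = 0$)
$-217600 - x{\left(537,667 \right)} = -217600 - 0 = -217600 + 0 = -217600$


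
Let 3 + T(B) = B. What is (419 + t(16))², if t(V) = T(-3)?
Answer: 170569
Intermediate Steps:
T(B) = -3 + B
t(V) = -6 (t(V) = -3 - 3 = -6)
(419 + t(16))² = (419 - 6)² = 413² = 170569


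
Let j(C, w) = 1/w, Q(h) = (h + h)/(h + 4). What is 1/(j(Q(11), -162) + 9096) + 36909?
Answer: 54387294021/1473551 ≈ 36909.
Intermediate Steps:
Q(h) = 2*h/(4 + h) (Q(h) = (2*h)/(4 + h) = 2*h/(4 + h))
1/(j(Q(11), -162) + 9096) + 36909 = 1/(1/(-162) + 9096) + 36909 = 1/(-1/162 + 9096) + 36909 = 1/(1473551/162) + 36909 = 162/1473551 + 36909 = 54387294021/1473551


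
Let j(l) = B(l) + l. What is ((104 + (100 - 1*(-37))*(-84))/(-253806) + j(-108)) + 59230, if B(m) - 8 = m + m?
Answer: 7476369044/126903 ≈ 58914.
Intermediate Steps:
B(m) = 8 + 2*m (B(m) = 8 + (m + m) = 8 + 2*m)
j(l) = 8 + 3*l (j(l) = (8 + 2*l) + l = 8 + 3*l)
((104 + (100 - 1*(-37))*(-84))/(-253806) + j(-108)) + 59230 = ((104 + (100 - 1*(-37))*(-84))/(-253806) + (8 + 3*(-108))) + 59230 = ((104 + (100 + 37)*(-84))*(-1/253806) + (8 - 324)) + 59230 = ((104 + 137*(-84))*(-1/253806) - 316) + 59230 = ((104 - 11508)*(-1/253806) - 316) + 59230 = (-11404*(-1/253806) - 316) + 59230 = (5702/126903 - 316) + 59230 = -40095646/126903 + 59230 = 7476369044/126903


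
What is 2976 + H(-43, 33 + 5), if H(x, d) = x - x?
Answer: 2976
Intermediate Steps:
H(x, d) = 0
2976 + H(-43, 33 + 5) = 2976 + 0 = 2976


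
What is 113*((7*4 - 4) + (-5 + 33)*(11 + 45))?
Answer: 179896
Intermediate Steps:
113*((7*4 - 4) + (-5 + 33)*(11 + 45)) = 113*((28 - 4) + 28*56) = 113*(24 + 1568) = 113*1592 = 179896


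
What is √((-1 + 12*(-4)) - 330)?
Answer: I*√379 ≈ 19.468*I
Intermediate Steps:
√((-1 + 12*(-4)) - 330) = √((-1 - 48) - 330) = √(-49 - 330) = √(-379) = I*√379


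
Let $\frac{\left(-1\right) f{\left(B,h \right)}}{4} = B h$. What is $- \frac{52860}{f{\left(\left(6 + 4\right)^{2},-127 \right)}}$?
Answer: $- \frac{2643}{2540} \approx -1.0406$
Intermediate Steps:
$f{\left(B,h \right)} = - 4 B h$
$- \frac{52860}{f{\left(\left(6 + 4\right)^{2},-127 \right)}} = - \frac{52860}{\left(-4\right) \left(6 + 4\right)^{2} \left(-127\right)} = - \frac{52860}{\left(-4\right) 10^{2} \left(-127\right)} = - \frac{52860}{\left(-4\right) 100 \left(-127\right)} = - \frac{52860}{50800} = \left(-52860\right) \frac{1}{50800} = - \frac{2643}{2540}$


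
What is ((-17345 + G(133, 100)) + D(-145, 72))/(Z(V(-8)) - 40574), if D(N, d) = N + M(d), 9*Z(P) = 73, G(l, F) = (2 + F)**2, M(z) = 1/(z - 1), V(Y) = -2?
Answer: 4527945/25921603 ≈ 0.17468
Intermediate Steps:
M(z) = 1/(-1 + z)
Z(P) = 73/9 (Z(P) = (1/9)*73 = 73/9)
D(N, d) = N + 1/(-1 + d)
((-17345 + G(133, 100)) + D(-145, 72))/(Z(V(-8)) - 40574) = ((-17345 + (2 + 100)**2) + (1 - 145*(-1 + 72))/(-1 + 72))/(73/9 - 40574) = ((-17345 + 102**2) + (1 - 145*71)/71)/(-365093/9) = ((-17345 + 10404) + (1 - 10295)/71)*(-9/365093) = (-6941 + (1/71)*(-10294))*(-9/365093) = (-6941 - 10294/71)*(-9/365093) = -503105/71*(-9/365093) = 4527945/25921603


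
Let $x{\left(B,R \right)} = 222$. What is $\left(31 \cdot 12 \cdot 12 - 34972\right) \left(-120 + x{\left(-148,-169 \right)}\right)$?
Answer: $-3111816$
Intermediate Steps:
$\left(31 \cdot 12 \cdot 12 - 34972\right) \left(-120 + x{\left(-148,-169 \right)}\right) = \left(31 \cdot 12 \cdot 12 - 34972\right) \left(-120 + 222\right) = \left(372 \cdot 12 - 34972\right) 102 = \left(4464 - 34972\right) 102 = \left(-30508\right) 102 = -3111816$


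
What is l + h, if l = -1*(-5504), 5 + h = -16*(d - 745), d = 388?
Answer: 11211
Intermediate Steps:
h = 5707 (h = -5 - 16*(388 - 745) = -5 - 16*(-357) = -5 + 5712 = 5707)
l = 5504
l + h = 5504 + 5707 = 11211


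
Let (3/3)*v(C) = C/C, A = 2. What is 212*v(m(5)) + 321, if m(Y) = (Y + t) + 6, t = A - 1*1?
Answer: 533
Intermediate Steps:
t = 1 (t = 2 - 1*1 = 2 - 1 = 1)
m(Y) = 7 + Y (m(Y) = (Y + 1) + 6 = (1 + Y) + 6 = 7 + Y)
v(C) = 1 (v(C) = C/C = 1)
212*v(m(5)) + 321 = 212*1 + 321 = 212 + 321 = 533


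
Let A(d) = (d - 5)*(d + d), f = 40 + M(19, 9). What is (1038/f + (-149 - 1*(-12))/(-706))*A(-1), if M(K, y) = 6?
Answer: 2217390/8119 ≈ 273.11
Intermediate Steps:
f = 46 (f = 40 + 6 = 46)
A(d) = 2*d*(-5 + d) (A(d) = (-5 + d)*(2*d) = 2*d*(-5 + d))
(1038/f + (-149 - 1*(-12))/(-706))*A(-1) = (1038/46 + (-149 - 1*(-12))/(-706))*(2*(-1)*(-5 - 1)) = (1038*(1/46) + (-149 + 12)*(-1/706))*(2*(-1)*(-6)) = (519/23 - 137*(-1/706))*12 = (519/23 + 137/706)*12 = (369565/16238)*12 = 2217390/8119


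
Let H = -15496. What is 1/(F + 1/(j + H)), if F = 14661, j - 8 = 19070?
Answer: 3582/52515703 ≈ 6.8208e-5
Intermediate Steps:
j = 19078 (j = 8 + 19070 = 19078)
1/(F + 1/(j + H)) = 1/(14661 + 1/(19078 - 15496)) = 1/(14661 + 1/3582) = 1/(52515703/3582) = 3582/52515703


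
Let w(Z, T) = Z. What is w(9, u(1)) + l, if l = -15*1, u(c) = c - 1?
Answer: -6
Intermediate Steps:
u(c) = -1 + c
l = -15
w(9, u(1)) + l = 9 - 15 = -6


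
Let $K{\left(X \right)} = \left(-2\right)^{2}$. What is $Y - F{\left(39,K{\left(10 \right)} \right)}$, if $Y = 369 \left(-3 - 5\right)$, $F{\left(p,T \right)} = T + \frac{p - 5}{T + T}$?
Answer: $- \frac{11841}{4} \approx -2960.3$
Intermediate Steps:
$K{\left(X \right)} = 4$
$F{\left(p,T \right)} = T + \frac{-5 + p}{2 T}$
$Y = -2952$ ($Y = 369 \left(-3 - 5\right) = 369 \left(-8\right) = -2952$)
$Y - F{\left(39,K{\left(10 \right)} \right)} = -2952 - \frac{-5 + 39 + 2 \cdot 4^{2}}{2 \cdot 4} = -2952 - \frac{1}{2} \cdot \frac{1}{4} \left(-5 + 39 + 2 \cdot 16\right) = -2952 - \frac{1}{2} \cdot \frac{1}{4} \left(-5 + 39 + 32\right) = -2952 - \frac{1}{2} \cdot \frac{1}{4} \cdot 66 = -2952 - \frac{33}{4} = - \frac{11841}{4}$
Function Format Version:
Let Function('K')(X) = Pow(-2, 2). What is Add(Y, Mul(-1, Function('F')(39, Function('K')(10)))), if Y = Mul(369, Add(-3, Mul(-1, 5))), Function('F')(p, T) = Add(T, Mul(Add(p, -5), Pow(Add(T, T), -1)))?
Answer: Rational(-11841, 4) ≈ -2960.3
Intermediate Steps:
Function('K')(X) = 4
Function('F')(p, T) = Add(T, Mul(Rational(1, 2), Pow(T, -1), Add(-5, p))) (Function('F')(p, T) = Add(T, Mul(Add(-5, p), Pow(Mul(2, T), -1))) = Add(T, Mul(Add(-5, p), Mul(Rational(1, 2), Pow(T, -1)))) = Add(T, Mul(Rational(1, 2), Pow(T, -1), Add(-5, p))))
Y = -2952 (Y = Mul(369, Add(-3, -5)) = Mul(369, -8) = -2952)
Add(Y, Mul(-1, Function('F')(39, Function('K')(10)))) = Add(-2952, Mul(-1, Mul(Rational(1, 2), Pow(4, -1), Add(-5, 39, Mul(2, Pow(4, 2)))))) = Add(-2952, Mul(-1, Mul(Rational(1, 2), Rational(1, 4), Add(-5, 39, Mul(2, 16))))) = Add(-2952, Mul(-1, Mul(Rational(1, 2), Rational(1, 4), Add(-5, 39, 32)))) = Add(-2952, Mul(-1, Mul(Rational(1, 2), Rational(1, 4), 66))) = Add(-2952, Mul(-1, Rational(33, 4))) = Add(-2952, Rational(-33, 4)) = Rational(-11841, 4)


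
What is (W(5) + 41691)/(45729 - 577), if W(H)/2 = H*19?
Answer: 41881/45152 ≈ 0.92756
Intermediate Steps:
W(H) = 38*H (W(H) = 2*(H*19) = 2*(19*H) = 38*H)
(W(5) + 41691)/(45729 - 577) = (38*5 + 41691)/(45729 - 577) = (190 + 41691)/45152 = 41881*(1/45152) = 41881/45152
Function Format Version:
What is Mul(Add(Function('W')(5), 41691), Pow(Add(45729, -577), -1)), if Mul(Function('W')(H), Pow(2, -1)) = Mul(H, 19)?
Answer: Rational(41881, 45152) ≈ 0.92756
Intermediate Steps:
Function('W')(H) = Mul(38, H) (Function('W')(H) = Mul(2, Mul(H, 19)) = Mul(2, Mul(19, H)) = Mul(38, H))
Mul(Add(Function('W')(5), 41691), Pow(Add(45729, -577), -1)) = Mul(Add(Mul(38, 5), 41691), Pow(Add(45729, -577), -1)) = Mul(Add(190, 41691), Pow(45152, -1)) = Mul(41881, Rational(1, 45152)) = Rational(41881, 45152)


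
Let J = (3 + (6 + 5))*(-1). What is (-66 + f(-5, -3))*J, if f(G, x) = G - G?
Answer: 924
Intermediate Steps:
f(G, x) = 0
J = -14 (J = (3 + 11)*(-1) = 14*(-1) = -14)
(-66 + f(-5, -3))*J = (-66 + 0)*(-14) = -66*(-14) = 924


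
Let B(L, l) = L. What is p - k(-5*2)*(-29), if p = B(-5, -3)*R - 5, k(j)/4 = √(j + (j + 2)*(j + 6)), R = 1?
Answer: -10 + 116*√22 ≈ 534.09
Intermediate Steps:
k(j) = 4*√(j + (2 + j)*(6 + j)) (k(j) = 4*√(j + (j + 2)*(j + 6)) = 4*√(j + (2 + j)*(6 + j)))
p = -10 (p = -5*1 - 5 = -5 - 5 = -10)
p - k(-5*2)*(-29) = -10 - 4*√(12 + (-5*2)² + 9*(-5*2))*(-29) = -10 - 4*√(12 + (-10)² + 9*(-10))*(-29) = -10 - 4*√(12 + 100 - 90)*(-29) = -10 - 4*√22*(-29) = -10 - (-116)*√22 = -10 + 116*√22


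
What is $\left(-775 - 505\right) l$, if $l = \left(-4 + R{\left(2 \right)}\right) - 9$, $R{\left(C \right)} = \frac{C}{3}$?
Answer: $\frac{47360}{3} \approx 15787.0$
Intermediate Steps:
$R{\left(C \right)} = \frac{C}{3}$ ($R{\left(C \right)} = C \frac{1}{3} = \frac{C}{3}$)
$l = - \frac{37}{3}$ ($l = \left(-4 + \frac{1}{3} \cdot 2\right) - 9 = \left(-4 + \frac{2}{3}\right) - 9 = - \frac{10}{3} - 9 = - \frac{37}{3} \approx -12.333$)
$\left(-775 - 505\right) l = \left(-775 - 505\right) \left(- \frac{37}{3}\right) = \left(-1280\right) \left(- \frac{37}{3}\right) = \frac{47360}{3}$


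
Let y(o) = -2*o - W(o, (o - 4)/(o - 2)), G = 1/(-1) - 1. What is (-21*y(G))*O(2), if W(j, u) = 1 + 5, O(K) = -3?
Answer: -126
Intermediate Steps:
G = -2 (G = -1 - 1 = -2)
W(j, u) = 6
y(o) = -6 - 2*o (y(o) = -2*o - 1*6 = -2*o - 6 = -6 - 2*o)
(-21*y(G))*O(2) = -21*(-6 - 2*(-2))*(-3) = -21*(-6 + 4)*(-3) = -21*(-2)*(-3) = 42*(-3) = -126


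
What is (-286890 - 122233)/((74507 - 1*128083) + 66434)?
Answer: -409123/12858 ≈ -31.819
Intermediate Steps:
(-286890 - 122233)/((74507 - 1*128083) + 66434) = -409123/((74507 - 128083) + 66434) = -409123/(-53576 + 66434) = -409123/12858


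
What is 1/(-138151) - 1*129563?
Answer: -17899258014/138151 ≈ -1.2956e+5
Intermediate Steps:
1/(-138151) - 1*129563 = -1/138151 - 129563 = -17899258014/138151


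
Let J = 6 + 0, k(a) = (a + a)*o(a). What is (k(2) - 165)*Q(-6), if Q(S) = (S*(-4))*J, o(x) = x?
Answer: -22608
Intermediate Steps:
k(a) = 2*a² (k(a) = (a + a)*a = (2*a)*a = 2*a²)
J = 6
Q(S) = -24*S (Q(S) = (S*(-4))*6 = -4*S*6 = -24*S)
(k(2) - 165)*Q(-6) = (2*2² - 165)*(-24*(-6)) = (2*4 - 165)*144 = (8 - 165)*144 = -157*144 = -22608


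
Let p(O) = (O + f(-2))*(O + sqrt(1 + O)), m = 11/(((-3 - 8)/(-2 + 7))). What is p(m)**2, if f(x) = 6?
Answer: 21 - 20*I ≈ 21.0 - 20.0*I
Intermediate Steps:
m = -5 (m = 11/((-11/5)) = 11/((-11*1/5)) = 11/(-11/5) = 11*(-5/11) = -5)
p(O) = (6 + O)*(O + sqrt(1 + O)) (p(O) = (O + 6)*(O + sqrt(1 + O)) = (6 + O)*(O + sqrt(1 + O)))
p(m)**2 = ((-5)**2 + 6*(-5) + 6*sqrt(1 - 5) - 5*sqrt(1 - 5))**2 = (25 - 30 + 6*sqrt(-4) - 10*I)**2 = (25 - 30 + 6*(2*I) - 10*I)**2 = (25 - 30 + 12*I - 10*I)**2 = (-5 + 2*I)**2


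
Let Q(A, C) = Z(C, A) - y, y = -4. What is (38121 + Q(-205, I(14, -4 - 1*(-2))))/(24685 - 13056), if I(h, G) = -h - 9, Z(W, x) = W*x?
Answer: 42840/11629 ≈ 3.6839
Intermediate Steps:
I(h, G) = -9 - h
Q(A, C) = 4 + A*C (Q(A, C) = C*A - 1*(-4) = A*C + 4 = 4 + A*C)
(38121 + Q(-205, I(14, -4 - 1*(-2))))/(24685 - 13056) = (38121 + (4 - 205*(-9 - 1*14)))/(24685 - 13056) = (38121 + (4 - 205*(-9 - 14)))/11629 = (38121 + (4 - 205*(-23)))*(1/11629) = (38121 + (4 + 4715))*(1/11629) = (38121 + 4719)*(1/11629) = 42840*(1/11629) = 42840/11629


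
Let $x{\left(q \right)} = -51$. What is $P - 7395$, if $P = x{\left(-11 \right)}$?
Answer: $-7446$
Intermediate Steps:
$P = -51$
$P - 7395 = -51 - 7395 = -7446$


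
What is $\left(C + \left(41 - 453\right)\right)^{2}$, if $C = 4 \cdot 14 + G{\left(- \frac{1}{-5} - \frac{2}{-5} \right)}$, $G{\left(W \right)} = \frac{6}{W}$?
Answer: $119716$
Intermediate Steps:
$C = 66$ ($C = 4 \cdot 14 + \frac{6}{- \frac{1}{-5} - \frac{2}{-5}} = 56 + \frac{6}{\left(-1\right) \left(- \frac{1}{5}\right) - - \frac{2}{5}} = 56 + \frac{6}{\frac{1}{5} + \frac{2}{5}} = 56 + \frac{6}{\frac{3}{5}} = 56 + 6 \cdot \frac{5}{3} = 56 + 10 = 66$)
$\left(C + \left(41 - 453\right)\right)^{2} = \left(66 + \left(41 - 453\right)\right)^{2} = \left(66 - 412\right)^{2} = \left(-346\right)^{2} = 119716$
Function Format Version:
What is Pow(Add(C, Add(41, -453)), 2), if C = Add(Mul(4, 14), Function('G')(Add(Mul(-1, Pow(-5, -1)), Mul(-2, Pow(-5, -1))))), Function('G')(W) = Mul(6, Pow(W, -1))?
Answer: 119716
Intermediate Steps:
C = 66 (C = Add(Mul(4, 14), Mul(6, Pow(Add(Mul(-1, Pow(-5, -1)), Mul(-2, Pow(-5, -1))), -1))) = Add(56, Mul(6, Pow(Add(Mul(-1, Rational(-1, 5)), Mul(-2, Rational(-1, 5))), -1))) = Add(56, Mul(6, Pow(Add(Rational(1, 5), Rational(2, 5)), -1))) = Add(56, Mul(6, Pow(Rational(3, 5), -1))) = Add(56, Mul(6, Rational(5, 3))) = Add(56, 10) = 66)
Pow(Add(C, Add(41, -453)), 2) = Pow(Add(66, Add(41, -453)), 2) = Pow(Add(66, -412), 2) = Pow(-346, 2) = 119716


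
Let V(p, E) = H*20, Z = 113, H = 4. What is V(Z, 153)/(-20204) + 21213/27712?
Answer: 106592623/139973312 ≈ 0.76152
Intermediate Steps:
V(p, E) = 80 (V(p, E) = 4*20 = 80)
V(Z, 153)/(-20204) + 21213/27712 = 80/(-20204) + 21213/27712 = 80*(-1/20204) + 21213*(1/27712) = -20/5051 + 21213/27712 = 106592623/139973312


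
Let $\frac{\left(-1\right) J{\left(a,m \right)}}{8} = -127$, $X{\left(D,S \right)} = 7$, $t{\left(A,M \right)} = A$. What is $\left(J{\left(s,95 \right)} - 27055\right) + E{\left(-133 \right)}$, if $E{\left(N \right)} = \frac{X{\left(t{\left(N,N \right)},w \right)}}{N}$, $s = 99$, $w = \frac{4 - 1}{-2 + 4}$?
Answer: $- \frac{494742}{19} \approx -26039.0$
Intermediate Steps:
$w = \frac{3}{2} \approx 1.5$
$J{\left(a,m \right)} = 1016$ ($J{\left(a,m \right)} = \left(-8\right) \left(-127\right) = 1016$)
$E{\left(N \right)} = \frac{7}{N}$
$\left(J{\left(s,95 \right)} - 27055\right) + E{\left(-133 \right)} = \left(1016 - 27055\right) + \frac{7}{-133} = -26039 + 7 \left(- \frac{1}{133}\right) = -26039 - \frac{1}{19} = - \frac{494742}{19}$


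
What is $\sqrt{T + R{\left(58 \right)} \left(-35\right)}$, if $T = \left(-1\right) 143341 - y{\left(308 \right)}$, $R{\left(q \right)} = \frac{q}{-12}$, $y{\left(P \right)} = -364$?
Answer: $\frac{i \sqrt{5141082}}{6} \approx 377.9 i$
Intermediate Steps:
$R{\left(q \right)} = - \frac{q}{12}$ ($R{\left(q \right)} = q \left(- \frac{1}{12}\right) = - \frac{q}{12}$)
$T = -142977$ ($T = \left(-1\right) 143341 - -364 = -143341 + 364 = -142977$)
$\sqrt{T + R{\left(58 \right)} \left(-35\right)} = \sqrt{-142977 + \left(- \frac{1}{12}\right) 58 \left(-35\right)} = \sqrt{-142977 - - \frac{1015}{6}} = \sqrt{-142977 + \frac{1015}{6}} = \sqrt{- \frac{856847}{6}} = \frac{i \sqrt{5141082}}{6}$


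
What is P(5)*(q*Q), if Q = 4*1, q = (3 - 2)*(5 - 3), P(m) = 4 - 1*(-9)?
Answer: 104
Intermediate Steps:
P(m) = 13 (P(m) = 4 + 9 = 13)
q = 2 (q = 1*2 = 2)
Q = 4
P(5)*(q*Q) = 13*(2*4) = 13*8 = 104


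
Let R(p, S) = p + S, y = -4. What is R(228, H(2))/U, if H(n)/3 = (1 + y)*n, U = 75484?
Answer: 105/37742 ≈ 0.0027820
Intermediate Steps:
H(n) = -9*n (H(n) = 3*((1 - 4)*n) = 3*(-3*n) = -9*n)
R(p, S) = S + p
R(228, H(2))/U = (-9*2 + 228)/75484 = (-18 + 228)*(1/75484) = 210*(1/75484) = 105/37742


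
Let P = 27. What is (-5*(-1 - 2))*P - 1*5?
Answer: 400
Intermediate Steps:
(-5*(-1 - 2))*P - 1*5 = -5*(-1 - 2)*27 - 1*5 = -5*(-3)*27 - 5 = 15*27 - 5 = 405 - 5 = 400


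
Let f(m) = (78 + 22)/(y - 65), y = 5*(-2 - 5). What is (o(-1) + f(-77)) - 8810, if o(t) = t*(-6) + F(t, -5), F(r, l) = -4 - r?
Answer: -8808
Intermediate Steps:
y = -35 (y = 5*(-7) = -35)
f(m) = -1 (f(m) = (78 + 22)/(-35 - 65) = 100/(-100) = 100*(-1/100) = -1)
o(t) = -4 - 7*t (o(t) = t*(-6) + (-4 - t) = -6*t + (-4 - t) = -4 - 7*t)
(o(-1) + f(-77)) - 8810 = ((-4 - 7*(-1)) - 1) - 8810 = ((-4 + 7) - 1) - 8810 = (3 - 1) - 8810 = 2 - 8810 = -8808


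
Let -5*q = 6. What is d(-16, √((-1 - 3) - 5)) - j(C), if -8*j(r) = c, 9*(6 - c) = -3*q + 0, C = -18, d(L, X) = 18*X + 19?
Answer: 197/10 + 54*I ≈ 19.7 + 54.0*I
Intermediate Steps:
q = -6/5 (q = -⅕*6 = -6/5 ≈ -1.2000)
d(L, X) = 19 + 18*X
c = 28/5 (c = 6 - (-3*(-6/5) + 0)/9 = 6 - (18/5 + 0)/9 = 6 - ⅑*18/5 = 6 - ⅖ = 28/5 ≈ 5.6000)
j(r) = -7/10 (j(r) = -⅛*28/5 = -7/10)
d(-16, √((-1 - 3) - 5)) - j(C) = (19 + 18*√((-1 - 3) - 5)) - 1*(-7/10) = (19 + 18*√(-4 - 5)) + 7/10 = (19 + 18*√(-9)) + 7/10 = (19 + 18*(3*I)) + 7/10 = (19 + 54*I) + 7/10 = 197/10 + 54*I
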